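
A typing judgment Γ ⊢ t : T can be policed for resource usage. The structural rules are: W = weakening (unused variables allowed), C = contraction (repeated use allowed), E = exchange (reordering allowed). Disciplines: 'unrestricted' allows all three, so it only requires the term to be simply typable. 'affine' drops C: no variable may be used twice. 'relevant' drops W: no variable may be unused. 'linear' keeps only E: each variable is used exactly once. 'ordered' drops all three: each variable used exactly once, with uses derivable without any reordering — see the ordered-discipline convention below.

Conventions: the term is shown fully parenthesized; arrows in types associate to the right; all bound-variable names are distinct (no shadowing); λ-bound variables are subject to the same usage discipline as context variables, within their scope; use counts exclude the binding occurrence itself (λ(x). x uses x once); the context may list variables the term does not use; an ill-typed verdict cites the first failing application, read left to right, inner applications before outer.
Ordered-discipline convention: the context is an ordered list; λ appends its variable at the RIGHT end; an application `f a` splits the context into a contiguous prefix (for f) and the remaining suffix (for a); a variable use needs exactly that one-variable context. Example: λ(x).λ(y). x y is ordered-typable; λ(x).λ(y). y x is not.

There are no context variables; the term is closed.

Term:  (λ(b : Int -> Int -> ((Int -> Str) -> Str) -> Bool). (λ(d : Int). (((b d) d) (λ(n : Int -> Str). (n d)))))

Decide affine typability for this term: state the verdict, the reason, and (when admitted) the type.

no — uses contraction: d ×3
use counts: b (λ-bound)=1, d (λ-bound)=3, n (λ-bound)=1
left-to-right use order: b, d, d, n, d
typing: the term checks, with type (Int -> Int -> ((Int -> Str) -> Str) -> Bool) -> Int -> Bool
per-discipline verdicts: ordered ✗, linear ✗, affine ✗, relevant ✓, unrestricted ✓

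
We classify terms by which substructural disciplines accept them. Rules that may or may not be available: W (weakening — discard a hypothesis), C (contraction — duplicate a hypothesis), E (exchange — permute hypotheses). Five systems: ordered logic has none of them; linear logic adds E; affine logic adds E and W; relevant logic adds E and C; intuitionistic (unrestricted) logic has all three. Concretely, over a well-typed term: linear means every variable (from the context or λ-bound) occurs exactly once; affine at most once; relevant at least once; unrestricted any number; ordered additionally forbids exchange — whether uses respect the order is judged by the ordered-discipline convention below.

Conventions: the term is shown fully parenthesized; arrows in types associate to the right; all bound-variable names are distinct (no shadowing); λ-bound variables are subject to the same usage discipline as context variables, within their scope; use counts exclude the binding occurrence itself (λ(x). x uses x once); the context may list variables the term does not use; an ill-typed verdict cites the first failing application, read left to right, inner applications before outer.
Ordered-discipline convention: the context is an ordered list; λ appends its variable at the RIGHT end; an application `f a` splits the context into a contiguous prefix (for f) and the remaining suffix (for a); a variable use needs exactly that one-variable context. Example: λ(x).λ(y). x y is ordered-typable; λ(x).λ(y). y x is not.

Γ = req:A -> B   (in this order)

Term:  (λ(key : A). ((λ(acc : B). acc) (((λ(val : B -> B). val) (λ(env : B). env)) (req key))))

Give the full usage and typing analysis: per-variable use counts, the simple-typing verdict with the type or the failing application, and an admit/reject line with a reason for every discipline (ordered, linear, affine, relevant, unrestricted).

variable uses: req: 1; key [bound]: 1; acc [bound]: 1; val [bound]: 1; env [bound]: 1
use order (left to right): acc, val, env, req, key
typing: ✓ — A -> B
ordered ✓ (single-use (req, key, acc, val, env), ordered derivation ok)
linear ✓ (req, key, acc, val, env: one use apiece)
affine ✓ (req, key, acc, val, env: no repeats, contraction unneeded)
relevant ✓ (at least one use each (req, key, acc, val, env))
unrestricted ✓ (typability at A -> B is all that's needed)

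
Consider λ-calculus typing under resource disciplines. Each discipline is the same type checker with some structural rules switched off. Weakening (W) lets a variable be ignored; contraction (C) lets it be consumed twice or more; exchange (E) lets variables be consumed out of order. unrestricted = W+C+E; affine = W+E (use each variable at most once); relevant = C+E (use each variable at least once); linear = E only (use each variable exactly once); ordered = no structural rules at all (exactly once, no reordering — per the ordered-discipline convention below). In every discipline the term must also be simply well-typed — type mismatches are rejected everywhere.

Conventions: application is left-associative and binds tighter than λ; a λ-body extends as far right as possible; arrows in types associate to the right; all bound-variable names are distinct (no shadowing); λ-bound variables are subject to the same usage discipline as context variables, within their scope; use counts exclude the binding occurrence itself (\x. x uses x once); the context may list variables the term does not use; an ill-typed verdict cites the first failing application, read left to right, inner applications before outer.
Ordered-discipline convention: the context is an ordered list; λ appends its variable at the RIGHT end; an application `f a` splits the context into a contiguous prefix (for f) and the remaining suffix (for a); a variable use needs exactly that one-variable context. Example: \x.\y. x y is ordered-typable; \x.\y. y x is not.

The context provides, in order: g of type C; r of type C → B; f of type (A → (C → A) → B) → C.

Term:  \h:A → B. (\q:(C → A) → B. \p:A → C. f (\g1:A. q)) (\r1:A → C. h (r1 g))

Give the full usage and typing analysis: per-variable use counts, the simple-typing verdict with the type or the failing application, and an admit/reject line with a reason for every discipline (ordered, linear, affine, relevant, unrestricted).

variable uses: g ×1; r ×0; f ×1; h (bound) ×1; q (bound) ×1; p (bound) ×0; g1 (bound) ×0; r1 (bound) ×1
use order (left to right): f, q, h, r1, g
typing: ill-typed: an argument C mismatches the expected A
ordered ✗ (not simply typable)
linear ✗ (fails simple typing)
affine ✗ (a type mismatch blocks all five)
relevant ✗ (the type mismatch rejects it)
unrestricted ✗ (not simply typable)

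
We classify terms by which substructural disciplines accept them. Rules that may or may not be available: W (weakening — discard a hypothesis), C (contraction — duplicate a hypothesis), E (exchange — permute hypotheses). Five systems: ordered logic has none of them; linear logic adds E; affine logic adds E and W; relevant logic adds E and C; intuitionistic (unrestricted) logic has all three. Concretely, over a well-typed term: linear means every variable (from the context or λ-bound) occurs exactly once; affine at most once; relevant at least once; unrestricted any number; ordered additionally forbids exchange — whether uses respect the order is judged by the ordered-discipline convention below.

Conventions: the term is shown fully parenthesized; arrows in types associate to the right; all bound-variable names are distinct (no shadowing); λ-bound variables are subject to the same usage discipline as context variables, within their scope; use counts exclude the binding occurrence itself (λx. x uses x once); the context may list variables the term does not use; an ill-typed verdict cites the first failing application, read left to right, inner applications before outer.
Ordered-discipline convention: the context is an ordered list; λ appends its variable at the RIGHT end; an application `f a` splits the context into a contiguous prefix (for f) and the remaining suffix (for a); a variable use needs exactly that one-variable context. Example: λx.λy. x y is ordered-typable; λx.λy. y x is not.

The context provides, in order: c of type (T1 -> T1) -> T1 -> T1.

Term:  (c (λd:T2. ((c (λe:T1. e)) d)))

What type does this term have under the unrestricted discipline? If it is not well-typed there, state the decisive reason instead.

not well-typed under unrestricted — the type mismatch rejects it
usage: c=2; d [bound]=1; e [bound]=1
use order (left to right): c, c, e, d
typing: ill-typed: an argument T2 mismatches the expected T1
summary: ordered ✗ | linear ✗ | affine ✗ | relevant ✗ | unrestricted ✗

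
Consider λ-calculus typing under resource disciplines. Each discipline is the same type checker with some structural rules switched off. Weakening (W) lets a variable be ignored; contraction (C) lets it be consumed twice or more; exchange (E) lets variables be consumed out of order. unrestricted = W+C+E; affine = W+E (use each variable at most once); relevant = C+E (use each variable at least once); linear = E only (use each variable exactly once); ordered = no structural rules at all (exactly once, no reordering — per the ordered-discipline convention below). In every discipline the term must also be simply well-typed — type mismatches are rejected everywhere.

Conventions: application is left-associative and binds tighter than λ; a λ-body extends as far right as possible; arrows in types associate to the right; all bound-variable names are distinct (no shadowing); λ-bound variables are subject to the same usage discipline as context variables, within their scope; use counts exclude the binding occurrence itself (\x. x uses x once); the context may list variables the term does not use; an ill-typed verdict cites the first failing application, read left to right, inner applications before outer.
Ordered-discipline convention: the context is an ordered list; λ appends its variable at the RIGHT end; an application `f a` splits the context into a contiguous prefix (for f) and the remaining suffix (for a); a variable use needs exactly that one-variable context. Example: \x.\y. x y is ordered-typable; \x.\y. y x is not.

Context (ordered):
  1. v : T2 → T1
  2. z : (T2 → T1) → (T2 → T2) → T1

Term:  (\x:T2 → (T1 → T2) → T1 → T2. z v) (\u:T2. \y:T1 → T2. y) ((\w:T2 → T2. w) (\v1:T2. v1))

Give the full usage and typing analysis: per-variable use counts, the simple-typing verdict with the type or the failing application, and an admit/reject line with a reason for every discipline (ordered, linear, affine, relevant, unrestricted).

use counts: v: 1×, z: 1×, x (bound): 0×, u (bound): 0×, y (bound): 1×, w (bound): 1×, v1 (bound): 1×
order of uses: z, v, y, w, v1
typing: well-typed — term : T1
ordered: ✗ — needs weakening: x, u unused
linear: ✗ — needs weakening: x, u unused
affine: ✓ — v, z, x, u, y, w, v1: no repeats, contraction unneeded
relevant: ✗ — needs weakening: x, u unused
unrestricted: ✓ — well-typed at T1; no restrictions here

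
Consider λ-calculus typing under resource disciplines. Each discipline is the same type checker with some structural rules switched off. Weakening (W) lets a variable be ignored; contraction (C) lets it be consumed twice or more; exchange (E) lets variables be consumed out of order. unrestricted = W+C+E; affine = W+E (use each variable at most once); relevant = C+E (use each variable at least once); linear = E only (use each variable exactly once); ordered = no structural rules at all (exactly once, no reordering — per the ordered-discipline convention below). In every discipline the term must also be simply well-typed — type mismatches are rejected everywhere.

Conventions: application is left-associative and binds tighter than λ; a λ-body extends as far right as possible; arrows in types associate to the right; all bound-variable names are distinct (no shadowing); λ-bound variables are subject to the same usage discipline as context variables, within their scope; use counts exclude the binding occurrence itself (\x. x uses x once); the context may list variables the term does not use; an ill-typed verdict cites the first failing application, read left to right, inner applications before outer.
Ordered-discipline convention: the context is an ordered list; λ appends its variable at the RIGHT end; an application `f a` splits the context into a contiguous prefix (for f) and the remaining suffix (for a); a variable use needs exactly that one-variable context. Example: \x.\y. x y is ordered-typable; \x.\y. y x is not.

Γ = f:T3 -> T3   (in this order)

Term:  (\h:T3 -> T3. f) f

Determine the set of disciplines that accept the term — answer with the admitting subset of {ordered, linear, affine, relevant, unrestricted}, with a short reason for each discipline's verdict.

admitting disciplines: unrestricted
usage: f: 2, h [bound]: 0
left-to-right use order: f, f
typing: well-typed at T3 -> T3
ordered ✗ (repeated use of f ×2; h left unused)
linear ✗ (repeated use of f ×2; h left unused)
affine ✗ (repeated use of f ×2)
relevant ✗ (h left unused)
unrestricted ✓ (well-typed at T3 -> T3; no restrictions here)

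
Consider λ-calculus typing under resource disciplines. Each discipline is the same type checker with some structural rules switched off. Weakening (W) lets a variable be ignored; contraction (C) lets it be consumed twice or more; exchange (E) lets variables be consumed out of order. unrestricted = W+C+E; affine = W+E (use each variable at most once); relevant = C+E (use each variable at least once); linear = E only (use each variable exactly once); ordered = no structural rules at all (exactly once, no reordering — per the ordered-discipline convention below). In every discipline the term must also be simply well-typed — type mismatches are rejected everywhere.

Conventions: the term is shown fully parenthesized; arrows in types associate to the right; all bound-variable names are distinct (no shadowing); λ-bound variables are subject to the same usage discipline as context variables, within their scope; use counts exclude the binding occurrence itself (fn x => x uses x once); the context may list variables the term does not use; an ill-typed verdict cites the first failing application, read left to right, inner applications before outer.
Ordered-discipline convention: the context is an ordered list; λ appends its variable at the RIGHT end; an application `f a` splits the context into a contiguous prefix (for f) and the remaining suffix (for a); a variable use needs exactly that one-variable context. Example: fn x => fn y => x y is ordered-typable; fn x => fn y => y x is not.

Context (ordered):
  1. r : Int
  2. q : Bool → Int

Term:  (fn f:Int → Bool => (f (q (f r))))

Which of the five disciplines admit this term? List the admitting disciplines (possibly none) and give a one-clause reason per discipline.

admitting disciplines: relevant, unrestricted
counts: r: 1×; q: 1×; f (bound): 2×
use order (left to right): f, q, f, r
typing: well-typed — term : (Int → Bool) → Bool
ordered: ✗, f ×2 used more than once (contraction)
linear: ✗, f ×2 used more than once (contraction)
affine: ✗, f ×2 used more than once (contraction)
relevant: ✓, at least one use each (r, q, f)
unrestricted: ✓, simply typable at (Int → Bool) → Bool; W, C, E all held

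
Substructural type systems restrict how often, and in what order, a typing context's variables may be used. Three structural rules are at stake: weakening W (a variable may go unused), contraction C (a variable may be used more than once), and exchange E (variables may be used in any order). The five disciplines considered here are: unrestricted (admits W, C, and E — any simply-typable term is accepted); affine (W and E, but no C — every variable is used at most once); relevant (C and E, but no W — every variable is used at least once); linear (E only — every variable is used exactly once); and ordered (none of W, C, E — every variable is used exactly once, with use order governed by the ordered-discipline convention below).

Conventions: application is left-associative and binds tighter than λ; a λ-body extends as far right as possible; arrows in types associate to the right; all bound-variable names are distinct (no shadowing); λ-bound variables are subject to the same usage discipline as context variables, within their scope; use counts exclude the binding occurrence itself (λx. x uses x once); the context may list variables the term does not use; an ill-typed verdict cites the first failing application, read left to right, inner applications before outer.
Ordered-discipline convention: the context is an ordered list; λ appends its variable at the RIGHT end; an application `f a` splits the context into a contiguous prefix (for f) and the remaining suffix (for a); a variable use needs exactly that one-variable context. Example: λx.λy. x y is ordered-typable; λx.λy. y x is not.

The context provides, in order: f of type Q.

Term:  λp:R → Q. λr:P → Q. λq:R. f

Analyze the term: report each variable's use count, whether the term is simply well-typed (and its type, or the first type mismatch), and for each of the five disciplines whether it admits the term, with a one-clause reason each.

usage: f=1, p (λ-bound)=0, r (λ-bound)=0, q (λ-bound)=0
order of uses: f
typing: the term checks, with type (R → Q) → (P → Q) → R → Q
ordered: ✗ — p, r, q never used (weakening)
linear: ✗ — p, r, q never used (weakening)
affine: ✓ — at most one use each (f, p, r, q)
relevant: ✗ — p, r, q never used (weakening)
unrestricted: ✓ — typability at (R → Q) → (P → Q) → R → Q is all that's needed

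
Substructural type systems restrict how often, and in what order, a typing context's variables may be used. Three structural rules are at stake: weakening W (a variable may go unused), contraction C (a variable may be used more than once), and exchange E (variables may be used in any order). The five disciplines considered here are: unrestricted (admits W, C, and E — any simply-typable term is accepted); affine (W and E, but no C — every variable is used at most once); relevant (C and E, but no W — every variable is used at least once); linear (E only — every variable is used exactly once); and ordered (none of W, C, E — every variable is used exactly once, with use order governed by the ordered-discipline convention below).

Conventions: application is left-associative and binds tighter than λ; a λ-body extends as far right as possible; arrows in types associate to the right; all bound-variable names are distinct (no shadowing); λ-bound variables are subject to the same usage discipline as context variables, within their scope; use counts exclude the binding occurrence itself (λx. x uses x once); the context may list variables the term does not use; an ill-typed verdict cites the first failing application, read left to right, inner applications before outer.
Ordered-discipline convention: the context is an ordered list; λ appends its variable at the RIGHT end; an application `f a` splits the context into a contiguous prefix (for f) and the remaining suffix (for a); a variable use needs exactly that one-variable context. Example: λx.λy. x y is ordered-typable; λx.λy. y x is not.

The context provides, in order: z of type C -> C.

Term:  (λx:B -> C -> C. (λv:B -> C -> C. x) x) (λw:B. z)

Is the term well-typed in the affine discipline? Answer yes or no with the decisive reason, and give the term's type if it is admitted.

no — needs contraction — x ×2
counts: z ×1; x (bound) ×2; v (bound) ×0; w (bound) ×0
order of uses: x, x, z
typing: ✓ — B -> C -> C
across the five disciplines: ordered ✗, linear ✗, affine ✗, relevant ✗, unrestricted ✓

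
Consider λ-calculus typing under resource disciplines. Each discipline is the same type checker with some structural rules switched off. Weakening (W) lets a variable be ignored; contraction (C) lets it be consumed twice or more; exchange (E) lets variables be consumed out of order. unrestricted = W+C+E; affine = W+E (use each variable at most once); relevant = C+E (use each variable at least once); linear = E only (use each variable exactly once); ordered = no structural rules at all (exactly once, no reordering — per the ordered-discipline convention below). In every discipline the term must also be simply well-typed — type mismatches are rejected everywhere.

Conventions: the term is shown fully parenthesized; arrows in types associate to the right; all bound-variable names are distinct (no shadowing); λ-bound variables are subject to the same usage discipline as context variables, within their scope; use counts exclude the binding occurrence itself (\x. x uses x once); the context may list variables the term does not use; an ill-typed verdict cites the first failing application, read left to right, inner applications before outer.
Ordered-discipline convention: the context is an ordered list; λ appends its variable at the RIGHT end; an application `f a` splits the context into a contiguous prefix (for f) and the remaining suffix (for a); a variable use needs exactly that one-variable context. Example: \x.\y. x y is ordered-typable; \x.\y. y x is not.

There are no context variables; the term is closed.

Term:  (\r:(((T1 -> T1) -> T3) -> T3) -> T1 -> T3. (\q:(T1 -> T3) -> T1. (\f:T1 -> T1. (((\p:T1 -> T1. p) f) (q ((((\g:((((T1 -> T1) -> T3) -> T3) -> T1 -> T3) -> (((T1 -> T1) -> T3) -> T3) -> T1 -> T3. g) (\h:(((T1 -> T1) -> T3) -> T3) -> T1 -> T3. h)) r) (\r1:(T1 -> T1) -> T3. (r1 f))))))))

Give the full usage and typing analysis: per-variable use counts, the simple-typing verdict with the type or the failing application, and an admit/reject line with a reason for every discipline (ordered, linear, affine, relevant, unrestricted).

variable uses: r (λ-bound)=1, q (λ-bound)=1, f (λ-bound)=2, p (λ-bound)=1, g (λ-bound)=1, h (λ-bound)=1, r1 (λ-bound)=1
uses in reading order: p, f, q, g, h, r, r1, f
typing: well-typed — term : ((((T1 -> T1) -> T3) -> T3) -> T1 -> T3) -> ((T1 -> T3) -> T1) -> (T1 -> T1) -> T1
ordered: ✗ — repeated use of f ×2
linear: ✗ — repeated use of f ×2
affine: ✗ — repeated use of f ×2
relevant: ✓ — none of r, q, f, p, g, h, r1 goes unused
unrestricted: ✓ — typability at ((((T1 -> T1) -> T3) -> T3) -> T1 -> T3) -> ((T1 -> T3) -> T1) -> (T1 -> T1) -> T1 is all that's needed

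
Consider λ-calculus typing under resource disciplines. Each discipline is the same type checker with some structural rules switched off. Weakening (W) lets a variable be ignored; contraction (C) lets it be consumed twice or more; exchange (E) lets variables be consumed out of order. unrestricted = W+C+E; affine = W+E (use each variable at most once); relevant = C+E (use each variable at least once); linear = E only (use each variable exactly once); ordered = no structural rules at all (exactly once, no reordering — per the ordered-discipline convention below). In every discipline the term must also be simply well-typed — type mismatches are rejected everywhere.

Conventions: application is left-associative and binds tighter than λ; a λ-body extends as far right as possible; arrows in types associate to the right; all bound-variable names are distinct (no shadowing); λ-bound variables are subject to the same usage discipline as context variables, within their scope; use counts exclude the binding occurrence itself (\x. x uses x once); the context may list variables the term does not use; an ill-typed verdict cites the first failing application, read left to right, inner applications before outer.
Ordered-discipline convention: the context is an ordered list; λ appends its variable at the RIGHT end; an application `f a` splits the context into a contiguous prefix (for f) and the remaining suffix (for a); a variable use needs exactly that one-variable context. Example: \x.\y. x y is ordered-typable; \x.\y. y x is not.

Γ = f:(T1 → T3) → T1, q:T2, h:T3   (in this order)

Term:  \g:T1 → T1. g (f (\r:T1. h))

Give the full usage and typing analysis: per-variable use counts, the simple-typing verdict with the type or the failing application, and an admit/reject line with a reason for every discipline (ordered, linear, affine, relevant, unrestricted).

usage: f: 1, q: 0, h: 1, g (bound): 1, r (bound): 0
use order (left to right): g, f, h
typing: well-typed at (T1 → T1) → T1
ordered: ✗ — q, r left unused
linear: ✗ — q, r left unused
affine: ✓ — f, q, h, g, r: no repeats, contraction unneeded
relevant: ✗ — q, r left unused
unrestricted: ✓ — type-checks ((T1 → T1) → T1) and nothing is barred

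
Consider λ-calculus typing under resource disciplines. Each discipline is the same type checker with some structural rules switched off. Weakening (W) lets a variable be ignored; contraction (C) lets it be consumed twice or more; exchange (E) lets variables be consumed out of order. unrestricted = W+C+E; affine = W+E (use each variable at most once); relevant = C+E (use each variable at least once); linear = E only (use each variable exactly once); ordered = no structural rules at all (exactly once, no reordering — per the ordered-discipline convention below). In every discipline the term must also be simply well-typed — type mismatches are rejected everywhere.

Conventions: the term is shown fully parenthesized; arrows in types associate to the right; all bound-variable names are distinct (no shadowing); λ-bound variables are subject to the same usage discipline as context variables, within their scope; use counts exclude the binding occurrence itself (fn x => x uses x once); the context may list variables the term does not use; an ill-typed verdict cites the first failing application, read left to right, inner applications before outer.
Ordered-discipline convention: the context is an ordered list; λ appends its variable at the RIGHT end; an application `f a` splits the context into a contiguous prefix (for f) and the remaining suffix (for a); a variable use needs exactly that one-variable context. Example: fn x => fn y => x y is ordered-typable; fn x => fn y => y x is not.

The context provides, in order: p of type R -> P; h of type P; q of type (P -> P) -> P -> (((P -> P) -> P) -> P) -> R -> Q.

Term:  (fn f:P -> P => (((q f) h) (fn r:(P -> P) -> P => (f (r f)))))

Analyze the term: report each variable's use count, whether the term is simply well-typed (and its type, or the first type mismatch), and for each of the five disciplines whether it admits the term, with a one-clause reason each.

counts: p: 0×; h: 1×; q: 1×; f [bound]: 3×; r [bound]: 1×
order of uses: q, f, h, f, r, f
typing: the term checks, with type (P -> P) -> R -> Q
ordered ✗ (f ×3 used more than once (contraction); p left unused)
linear ✗ (f ×3 used more than once (contraction); p left unused)
affine ✗ (f ×3 used more than once (contraction))
relevant ✗ (p left unused)
unrestricted ✓ (well-typed at (P -> P) -> R -> Q; no restrictions here)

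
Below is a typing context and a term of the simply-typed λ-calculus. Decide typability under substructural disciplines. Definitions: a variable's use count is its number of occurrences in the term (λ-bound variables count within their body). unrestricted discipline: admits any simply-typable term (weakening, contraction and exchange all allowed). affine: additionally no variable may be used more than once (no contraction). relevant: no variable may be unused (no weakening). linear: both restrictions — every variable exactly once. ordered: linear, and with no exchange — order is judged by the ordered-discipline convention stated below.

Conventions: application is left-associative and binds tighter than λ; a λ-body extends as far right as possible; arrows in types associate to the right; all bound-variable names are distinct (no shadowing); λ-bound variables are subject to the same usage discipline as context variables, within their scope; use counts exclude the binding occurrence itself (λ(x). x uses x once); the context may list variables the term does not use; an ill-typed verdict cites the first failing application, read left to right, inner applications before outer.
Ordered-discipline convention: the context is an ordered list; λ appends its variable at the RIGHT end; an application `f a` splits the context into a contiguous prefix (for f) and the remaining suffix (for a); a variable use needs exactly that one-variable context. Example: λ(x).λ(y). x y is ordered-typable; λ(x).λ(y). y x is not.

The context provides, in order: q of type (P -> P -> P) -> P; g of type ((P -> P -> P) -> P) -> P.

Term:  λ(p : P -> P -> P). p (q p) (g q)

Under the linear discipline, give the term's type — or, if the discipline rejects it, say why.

not well-typed under linear — needs contraction — q ×2, p ×2
usage: q: 2; g: 1; p [bound]: 2
left-to-right use order: p, q, p, g, q
typing: well-typed — term : (P -> P -> P) -> P
per-discipline verdicts: ordered ✗ · linear ✗ · affine ✗ · relevant ✓ · unrestricted ✓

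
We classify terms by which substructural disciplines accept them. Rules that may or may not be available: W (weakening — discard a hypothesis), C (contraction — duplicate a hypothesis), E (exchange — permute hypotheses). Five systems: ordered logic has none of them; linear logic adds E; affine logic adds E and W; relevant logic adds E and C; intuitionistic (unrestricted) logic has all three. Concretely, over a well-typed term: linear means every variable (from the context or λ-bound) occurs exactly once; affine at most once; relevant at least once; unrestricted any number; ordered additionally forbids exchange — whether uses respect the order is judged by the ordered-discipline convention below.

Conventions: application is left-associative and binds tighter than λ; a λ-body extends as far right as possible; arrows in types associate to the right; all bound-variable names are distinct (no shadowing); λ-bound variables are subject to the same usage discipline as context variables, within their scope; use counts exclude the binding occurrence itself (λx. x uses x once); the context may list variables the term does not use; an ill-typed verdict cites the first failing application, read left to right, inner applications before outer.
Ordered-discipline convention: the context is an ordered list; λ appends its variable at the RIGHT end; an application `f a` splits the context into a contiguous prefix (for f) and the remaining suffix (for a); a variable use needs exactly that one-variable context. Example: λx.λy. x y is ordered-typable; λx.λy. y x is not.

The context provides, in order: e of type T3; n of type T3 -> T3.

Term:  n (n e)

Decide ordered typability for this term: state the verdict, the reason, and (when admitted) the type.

no — needs contraction — n ×2
variable uses: e=1, n=2
left-to-right use order: n, n, e
typing: the term checks, with type T3
summary: ordered ✗, linear ✗, affine ✗, relevant ✓, unrestricted ✓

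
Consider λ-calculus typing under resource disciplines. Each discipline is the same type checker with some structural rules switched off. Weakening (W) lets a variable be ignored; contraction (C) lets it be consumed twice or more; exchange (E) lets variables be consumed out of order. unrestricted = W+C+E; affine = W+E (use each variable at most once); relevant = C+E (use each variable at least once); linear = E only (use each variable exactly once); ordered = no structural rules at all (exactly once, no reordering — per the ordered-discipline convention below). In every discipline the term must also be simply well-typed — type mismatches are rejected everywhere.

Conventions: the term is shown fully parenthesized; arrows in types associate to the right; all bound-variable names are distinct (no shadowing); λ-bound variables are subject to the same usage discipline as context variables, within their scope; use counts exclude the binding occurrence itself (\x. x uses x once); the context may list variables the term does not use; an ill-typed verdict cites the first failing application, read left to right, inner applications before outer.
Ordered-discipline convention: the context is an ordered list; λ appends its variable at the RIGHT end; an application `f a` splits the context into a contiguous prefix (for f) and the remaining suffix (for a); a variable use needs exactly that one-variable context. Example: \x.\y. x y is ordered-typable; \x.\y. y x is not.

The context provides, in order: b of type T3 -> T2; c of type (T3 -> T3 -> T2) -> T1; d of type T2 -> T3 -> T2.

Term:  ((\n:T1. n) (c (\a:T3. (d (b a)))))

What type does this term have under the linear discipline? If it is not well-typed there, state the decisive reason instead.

term : T1
use counts: b: 1×, c: 1×, d: 1×, n (λ-bound): 1×, a (λ-bound): 1×
use order (left to right): n, c, d, b, a
typing: well-typed at T1
all disciplines: ordered ✗, linear ✓, affine ✓, relevant ✓, unrestricted ✓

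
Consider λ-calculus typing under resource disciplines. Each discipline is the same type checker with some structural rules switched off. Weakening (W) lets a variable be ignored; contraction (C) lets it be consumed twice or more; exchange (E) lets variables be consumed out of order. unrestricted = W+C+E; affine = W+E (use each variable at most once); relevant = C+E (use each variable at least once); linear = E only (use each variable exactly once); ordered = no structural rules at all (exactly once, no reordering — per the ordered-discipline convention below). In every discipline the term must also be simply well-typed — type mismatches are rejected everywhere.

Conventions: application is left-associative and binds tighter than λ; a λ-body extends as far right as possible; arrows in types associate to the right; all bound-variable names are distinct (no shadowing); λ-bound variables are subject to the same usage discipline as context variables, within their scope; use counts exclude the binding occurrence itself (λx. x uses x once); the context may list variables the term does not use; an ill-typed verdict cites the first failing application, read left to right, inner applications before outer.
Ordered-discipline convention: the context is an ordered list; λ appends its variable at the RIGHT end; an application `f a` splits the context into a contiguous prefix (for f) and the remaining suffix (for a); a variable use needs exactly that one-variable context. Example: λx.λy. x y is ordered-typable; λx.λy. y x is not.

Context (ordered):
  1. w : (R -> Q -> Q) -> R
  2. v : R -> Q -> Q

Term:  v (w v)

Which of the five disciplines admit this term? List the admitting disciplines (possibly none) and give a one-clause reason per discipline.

admitting disciplines: relevant, unrestricted
variable uses: w ×1; v ×2
uses in reading order: v, w, v
typing: ✓ — Q -> Q
ordered: ✗, needs contraction — v ×2
linear: ✗, needs contraction — v ×2
affine: ✗, needs contraction — v ×2
relevant: ✓, none of w, v goes unused
unrestricted: ✓, typability at Q -> Q is all that's needed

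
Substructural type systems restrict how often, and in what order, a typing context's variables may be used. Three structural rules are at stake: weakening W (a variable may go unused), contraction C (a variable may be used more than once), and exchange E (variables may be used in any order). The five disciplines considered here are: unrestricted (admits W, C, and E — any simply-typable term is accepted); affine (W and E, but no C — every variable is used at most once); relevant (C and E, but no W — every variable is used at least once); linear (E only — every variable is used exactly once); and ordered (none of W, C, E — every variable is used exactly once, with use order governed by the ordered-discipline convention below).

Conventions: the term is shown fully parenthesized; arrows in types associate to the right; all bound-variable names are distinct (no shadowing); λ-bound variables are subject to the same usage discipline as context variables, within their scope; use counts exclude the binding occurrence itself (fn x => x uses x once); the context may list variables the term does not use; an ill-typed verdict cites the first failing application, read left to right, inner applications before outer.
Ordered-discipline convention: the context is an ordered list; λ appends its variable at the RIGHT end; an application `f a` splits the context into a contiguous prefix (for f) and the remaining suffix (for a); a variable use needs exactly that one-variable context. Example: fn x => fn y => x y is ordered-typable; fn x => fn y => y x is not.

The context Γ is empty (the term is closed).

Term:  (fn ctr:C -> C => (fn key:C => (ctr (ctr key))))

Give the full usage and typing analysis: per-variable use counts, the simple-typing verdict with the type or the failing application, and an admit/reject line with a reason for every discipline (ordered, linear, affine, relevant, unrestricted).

use counts: ctr (bound) ×2; key (bound) ×1
left-to-right use order: ctr, ctr, key
typing: well-typed — term : (C -> C) -> C -> C
ordered: ✗, ctr ×2 used more than once (contraction)
linear: ✗, ctr ×2 used more than once (contraction)
affine: ✗, ctr ×2 used more than once (contraction)
relevant: ✓, every one of ctr, key appears
unrestricted: ✓, simply typable at (C -> C) -> C -> C; W, C, E all held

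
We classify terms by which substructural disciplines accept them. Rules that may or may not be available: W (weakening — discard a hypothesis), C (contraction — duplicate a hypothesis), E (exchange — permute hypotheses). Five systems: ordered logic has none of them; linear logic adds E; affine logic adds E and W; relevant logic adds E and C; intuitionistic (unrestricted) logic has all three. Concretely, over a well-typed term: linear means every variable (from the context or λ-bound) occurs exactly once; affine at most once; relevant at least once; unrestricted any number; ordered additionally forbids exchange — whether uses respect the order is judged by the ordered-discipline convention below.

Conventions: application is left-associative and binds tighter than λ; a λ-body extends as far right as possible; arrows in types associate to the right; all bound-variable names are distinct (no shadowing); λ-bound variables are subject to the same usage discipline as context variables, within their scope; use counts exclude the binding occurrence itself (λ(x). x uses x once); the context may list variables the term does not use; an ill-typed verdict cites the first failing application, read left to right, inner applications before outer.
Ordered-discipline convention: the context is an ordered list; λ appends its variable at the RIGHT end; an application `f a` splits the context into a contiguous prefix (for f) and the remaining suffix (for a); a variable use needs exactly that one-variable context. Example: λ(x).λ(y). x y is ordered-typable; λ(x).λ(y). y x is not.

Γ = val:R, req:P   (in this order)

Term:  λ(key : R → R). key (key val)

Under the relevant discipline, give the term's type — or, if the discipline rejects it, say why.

not well-typed under relevant — unused: req — weakening required
counts: val ×1, req ×0, key (λ-bound) ×2
left-to-right use order: key, key, val
typing: well-typed at (R → R) → R
summary: ordered ✗; linear ✗; affine ✗; relevant ✗; unrestricted ✓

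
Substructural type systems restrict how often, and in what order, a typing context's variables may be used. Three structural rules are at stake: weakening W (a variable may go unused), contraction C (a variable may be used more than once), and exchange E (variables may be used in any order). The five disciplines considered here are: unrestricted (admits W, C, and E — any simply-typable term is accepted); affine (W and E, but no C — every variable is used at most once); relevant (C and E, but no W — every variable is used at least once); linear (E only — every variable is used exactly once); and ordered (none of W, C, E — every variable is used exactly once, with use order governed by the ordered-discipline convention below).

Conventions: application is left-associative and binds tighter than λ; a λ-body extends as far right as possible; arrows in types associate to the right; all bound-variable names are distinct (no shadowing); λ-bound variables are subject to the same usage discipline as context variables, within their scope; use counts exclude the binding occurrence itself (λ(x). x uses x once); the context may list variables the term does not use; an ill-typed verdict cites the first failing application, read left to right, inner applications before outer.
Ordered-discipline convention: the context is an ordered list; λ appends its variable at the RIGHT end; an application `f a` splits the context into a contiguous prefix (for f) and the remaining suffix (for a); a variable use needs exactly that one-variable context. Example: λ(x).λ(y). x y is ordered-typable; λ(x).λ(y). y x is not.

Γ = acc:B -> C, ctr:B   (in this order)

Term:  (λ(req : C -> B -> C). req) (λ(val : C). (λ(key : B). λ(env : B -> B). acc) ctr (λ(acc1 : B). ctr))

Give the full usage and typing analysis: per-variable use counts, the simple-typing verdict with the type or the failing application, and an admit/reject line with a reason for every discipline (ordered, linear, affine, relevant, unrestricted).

counts: acc ×1; ctr ×2; req (λ-bound) ×1; val (λ-bound) ×0; key (λ-bound) ×0; env (λ-bound) ×0; acc1 (λ-bound) ×0
uses in reading order: req, acc, ctr, ctr
typing: ✓ — C -> B -> C
ordered ✗ (uses contraction: ctr ×2; val, key, env, acc1 never used (weakening))
linear ✗ (uses contraction: ctr ×2; val, key, env, acc1 never used (weakening))
affine ✗ (uses contraction: ctr ×2)
relevant ✗ (val, key, env, acc1 never used (weakening))
unrestricted ✓ (simply typable at C -> B -> C; W, C, E all held)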